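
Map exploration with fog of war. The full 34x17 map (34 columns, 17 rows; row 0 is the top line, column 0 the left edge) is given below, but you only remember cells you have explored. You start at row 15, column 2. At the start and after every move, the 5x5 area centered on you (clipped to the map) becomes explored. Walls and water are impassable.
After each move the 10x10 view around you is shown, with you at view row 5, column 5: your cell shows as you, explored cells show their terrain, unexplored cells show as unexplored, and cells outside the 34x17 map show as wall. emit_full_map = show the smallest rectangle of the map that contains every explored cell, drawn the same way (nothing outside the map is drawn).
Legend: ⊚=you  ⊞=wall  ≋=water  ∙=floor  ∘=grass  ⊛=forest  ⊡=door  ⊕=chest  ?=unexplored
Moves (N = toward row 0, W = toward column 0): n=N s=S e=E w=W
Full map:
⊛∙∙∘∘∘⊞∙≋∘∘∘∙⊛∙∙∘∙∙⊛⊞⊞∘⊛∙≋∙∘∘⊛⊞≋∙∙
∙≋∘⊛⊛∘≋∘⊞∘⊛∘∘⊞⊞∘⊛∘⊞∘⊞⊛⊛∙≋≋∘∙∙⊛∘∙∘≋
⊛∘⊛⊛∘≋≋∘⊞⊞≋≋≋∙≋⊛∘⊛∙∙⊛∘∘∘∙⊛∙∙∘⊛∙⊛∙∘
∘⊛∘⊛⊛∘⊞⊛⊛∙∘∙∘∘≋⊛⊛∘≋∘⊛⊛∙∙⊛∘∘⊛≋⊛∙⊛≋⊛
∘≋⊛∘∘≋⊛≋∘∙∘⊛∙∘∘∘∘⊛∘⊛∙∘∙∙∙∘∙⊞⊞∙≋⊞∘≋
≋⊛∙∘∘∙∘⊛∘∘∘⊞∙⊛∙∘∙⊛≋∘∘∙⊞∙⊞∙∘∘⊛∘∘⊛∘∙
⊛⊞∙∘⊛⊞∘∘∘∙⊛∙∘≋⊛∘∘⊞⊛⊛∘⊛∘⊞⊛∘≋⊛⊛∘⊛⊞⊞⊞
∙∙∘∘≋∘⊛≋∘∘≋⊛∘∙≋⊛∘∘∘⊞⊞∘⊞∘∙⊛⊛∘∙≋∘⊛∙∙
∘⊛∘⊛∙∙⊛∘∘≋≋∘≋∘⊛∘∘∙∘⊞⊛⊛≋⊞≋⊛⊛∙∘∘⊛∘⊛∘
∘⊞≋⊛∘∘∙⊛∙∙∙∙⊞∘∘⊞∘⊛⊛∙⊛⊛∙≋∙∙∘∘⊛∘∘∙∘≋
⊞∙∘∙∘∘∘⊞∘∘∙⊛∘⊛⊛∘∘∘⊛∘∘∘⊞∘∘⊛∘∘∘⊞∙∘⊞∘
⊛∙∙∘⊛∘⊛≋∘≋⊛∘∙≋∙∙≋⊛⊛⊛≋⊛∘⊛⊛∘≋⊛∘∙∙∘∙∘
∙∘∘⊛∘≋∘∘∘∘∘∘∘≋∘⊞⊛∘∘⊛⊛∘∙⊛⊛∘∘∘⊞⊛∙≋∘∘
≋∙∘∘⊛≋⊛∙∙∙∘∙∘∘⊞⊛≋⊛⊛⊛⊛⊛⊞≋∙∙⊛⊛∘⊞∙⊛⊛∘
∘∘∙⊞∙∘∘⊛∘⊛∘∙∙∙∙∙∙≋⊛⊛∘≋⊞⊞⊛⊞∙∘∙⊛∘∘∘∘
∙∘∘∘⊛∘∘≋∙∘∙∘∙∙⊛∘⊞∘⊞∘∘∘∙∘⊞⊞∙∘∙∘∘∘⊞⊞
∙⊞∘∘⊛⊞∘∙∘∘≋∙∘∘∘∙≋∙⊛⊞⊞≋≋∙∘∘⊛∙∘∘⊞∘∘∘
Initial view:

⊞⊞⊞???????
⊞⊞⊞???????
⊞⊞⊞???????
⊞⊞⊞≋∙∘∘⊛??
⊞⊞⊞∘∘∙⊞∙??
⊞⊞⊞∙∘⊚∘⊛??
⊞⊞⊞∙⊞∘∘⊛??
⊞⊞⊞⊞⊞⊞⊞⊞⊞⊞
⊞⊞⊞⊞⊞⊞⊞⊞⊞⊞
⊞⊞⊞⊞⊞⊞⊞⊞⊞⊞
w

⊞⊞⊞⊞??????
⊞⊞⊞⊞??????
⊞⊞⊞⊞??????
⊞⊞⊞⊞≋∙∘∘⊛?
⊞⊞⊞⊞∘∘∙⊞∙?
⊞⊞⊞⊞∙⊚∘∘⊛?
⊞⊞⊞⊞∙⊞∘∘⊛?
⊞⊞⊞⊞⊞⊞⊞⊞⊞⊞
⊞⊞⊞⊞⊞⊞⊞⊞⊞⊞
⊞⊞⊞⊞⊞⊞⊞⊞⊞⊞

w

⊞⊞⊞⊞⊞?????
⊞⊞⊞⊞⊞?????
⊞⊞⊞⊞⊞?????
⊞⊞⊞⊞⊞≋∙∘∘⊛
⊞⊞⊞⊞⊞∘∘∙⊞∙
⊞⊞⊞⊞⊞⊚∘∘∘⊛
⊞⊞⊞⊞⊞∙⊞∘∘⊛
⊞⊞⊞⊞⊞⊞⊞⊞⊞⊞
⊞⊞⊞⊞⊞⊞⊞⊞⊞⊞
⊞⊞⊞⊞⊞⊞⊞⊞⊞⊞

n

⊞⊞⊞⊞⊞?????
⊞⊞⊞⊞⊞?????
⊞⊞⊞⊞⊞?????
⊞⊞⊞⊞⊞∙∘∘??
⊞⊞⊞⊞⊞≋∙∘∘⊛
⊞⊞⊞⊞⊞⊚∘∙⊞∙
⊞⊞⊞⊞⊞∙∘∘∘⊛
⊞⊞⊞⊞⊞∙⊞∘∘⊛
⊞⊞⊞⊞⊞⊞⊞⊞⊞⊞
⊞⊞⊞⊞⊞⊞⊞⊞⊞⊞

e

⊞⊞⊞⊞??????
⊞⊞⊞⊞??????
⊞⊞⊞⊞??????
⊞⊞⊞⊞∙∘∘⊛??
⊞⊞⊞⊞≋∙∘∘⊛?
⊞⊞⊞⊞∘⊚∙⊞∙?
⊞⊞⊞⊞∙∘∘∘⊛?
⊞⊞⊞⊞∙⊞∘∘⊛?
⊞⊞⊞⊞⊞⊞⊞⊞⊞⊞
⊞⊞⊞⊞⊞⊞⊞⊞⊞⊞

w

⊞⊞⊞⊞⊞?????
⊞⊞⊞⊞⊞?????
⊞⊞⊞⊞⊞?????
⊞⊞⊞⊞⊞∙∘∘⊛?
⊞⊞⊞⊞⊞≋∙∘∘⊛
⊞⊞⊞⊞⊞⊚∘∙⊞∙
⊞⊞⊞⊞⊞∙∘∘∘⊛
⊞⊞⊞⊞⊞∙⊞∘∘⊛
⊞⊞⊞⊞⊞⊞⊞⊞⊞⊞
⊞⊞⊞⊞⊞⊞⊞⊞⊞⊞

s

⊞⊞⊞⊞⊞?????
⊞⊞⊞⊞⊞?????
⊞⊞⊞⊞⊞∙∘∘⊛?
⊞⊞⊞⊞⊞≋∙∘∘⊛
⊞⊞⊞⊞⊞∘∘∙⊞∙
⊞⊞⊞⊞⊞⊚∘∘∘⊛
⊞⊞⊞⊞⊞∙⊞∘∘⊛
⊞⊞⊞⊞⊞⊞⊞⊞⊞⊞
⊞⊞⊞⊞⊞⊞⊞⊞⊞⊞
⊞⊞⊞⊞⊞⊞⊞⊞⊞⊞

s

⊞⊞⊞⊞⊞?????
⊞⊞⊞⊞⊞∙∘∘⊛?
⊞⊞⊞⊞⊞≋∙∘∘⊛
⊞⊞⊞⊞⊞∘∘∙⊞∙
⊞⊞⊞⊞⊞∙∘∘∘⊛
⊞⊞⊞⊞⊞⊚⊞∘∘⊛
⊞⊞⊞⊞⊞⊞⊞⊞⊞⊞
⊞⊞⊞⊞⊞⊞⊞⊞⊞⊞
⊞⊞⊞⊞⊞⊞⊞⊞⊞⊞
⊞⊞⊞⊞⊞⊞⊞⊞⊞⊞

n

⊞⊞⊞⊞⊞?????
⊞⊞⊞⊞⊞?????
⊞⊞⊞⊞⊞∙∘∘⊛?
⊞⊞⊞⊞⊞≋∙∘∘⊛
⊞⊞⊞⊞⊞∘∘∙⊞∙
⊞⊞⊞⊞⊞⊚∘∘∘⊛
⊞⊞⊞⊞⊞∙⊞∘∘⊛
⊞⊞⊞⊞⊞⊞⊞⊞⊞⊞
⊞⊞⊞⊞⊞⊞⊞⊞⊞⊞
⊞⊞⊞⊞⊞⊞⊞⊞⊞⊞

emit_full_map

∙∘∘⊛?
≋∙∘∘⊛
∘∘∙⊞∙
⊚∘∘∘⊛
∙⊞∘∘⊛

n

⊞⊞⊞⊞⊞?????
⊞⊞⊞⊞⊞?????
⊞⊞⊞⊞⊞?????
⊞⊞⊞⊞⊞∙∘∘⊛?
⊞⊞⊞⊞⊞≋∙∘∘⊛
⊞⊞⊞⊞⊞⊚∘∙⊞∙
⊞⊞⊞⊞⊞∙∘∘∘⊛
⊞⊞⊞⊞⊞∙⊞∘∘⊛
⊞⊞⊞⊞⊞⊞⊞⊞⊞⊞
⊞⊞⊞⊞⊞⊞⊞⊞⊞⊞


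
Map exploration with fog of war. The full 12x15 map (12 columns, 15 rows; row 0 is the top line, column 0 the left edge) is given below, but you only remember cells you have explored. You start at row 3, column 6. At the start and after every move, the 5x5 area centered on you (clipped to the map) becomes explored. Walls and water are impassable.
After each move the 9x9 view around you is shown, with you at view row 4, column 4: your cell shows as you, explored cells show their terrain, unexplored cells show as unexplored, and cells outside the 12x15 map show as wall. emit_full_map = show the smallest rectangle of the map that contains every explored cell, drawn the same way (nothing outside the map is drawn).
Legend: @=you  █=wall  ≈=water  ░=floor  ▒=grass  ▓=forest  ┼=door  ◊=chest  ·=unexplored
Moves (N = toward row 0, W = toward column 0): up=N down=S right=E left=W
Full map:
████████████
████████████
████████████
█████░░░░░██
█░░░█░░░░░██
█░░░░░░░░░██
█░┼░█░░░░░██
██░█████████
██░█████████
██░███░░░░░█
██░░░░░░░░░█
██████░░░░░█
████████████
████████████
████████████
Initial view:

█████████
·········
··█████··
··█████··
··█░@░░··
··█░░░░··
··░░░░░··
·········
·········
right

█████████
·········
·██████··
·██████··
·█░░@░░··
·█░░░░░··
·░░░░░░··
·········
·········

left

█████████
·········
··██████·
··██████·
··█░@░░░·
··█░░░░░·
··░░░░░░·
·········
·········

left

█████████
·········
··███████
··███████
··██@░░░░
··░█░░░░░
··░░░░░░░
·········
·········

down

·········
··███████
··███████
··██░░░░░
··░█@░░░░
··░░░░░░░
··░█░░░··
·········
·········

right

·········
·███████·
·███████·
·██░░░░░·
·░█░@░░░·
·░░░░░░░·
·░█░░░░··
·········
·········

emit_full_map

███████
███████
██░░░░░
░█░@░░░
░░░░░░░
░█░░░░·

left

·········
··███████
··███████
··██░░░░░
··░█@░░░░
··░░░░░░░
··░█░░░░·
·········
·········

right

·········
·███████·
·███████·
·██░░░░░·
·░█░@░░░·
·░░░░░░░·
·░█░░░░··
·········
·········

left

·········
··███████
··███████
··██░░░░░
··░█@░░░░
··░░░░░░░
··░█░░░░·
·········
·········

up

█████████
·········
··███████
··███████
··██@░░░░
··░█░░░░░
··░░░░░░░
··░█░░░░·
·········


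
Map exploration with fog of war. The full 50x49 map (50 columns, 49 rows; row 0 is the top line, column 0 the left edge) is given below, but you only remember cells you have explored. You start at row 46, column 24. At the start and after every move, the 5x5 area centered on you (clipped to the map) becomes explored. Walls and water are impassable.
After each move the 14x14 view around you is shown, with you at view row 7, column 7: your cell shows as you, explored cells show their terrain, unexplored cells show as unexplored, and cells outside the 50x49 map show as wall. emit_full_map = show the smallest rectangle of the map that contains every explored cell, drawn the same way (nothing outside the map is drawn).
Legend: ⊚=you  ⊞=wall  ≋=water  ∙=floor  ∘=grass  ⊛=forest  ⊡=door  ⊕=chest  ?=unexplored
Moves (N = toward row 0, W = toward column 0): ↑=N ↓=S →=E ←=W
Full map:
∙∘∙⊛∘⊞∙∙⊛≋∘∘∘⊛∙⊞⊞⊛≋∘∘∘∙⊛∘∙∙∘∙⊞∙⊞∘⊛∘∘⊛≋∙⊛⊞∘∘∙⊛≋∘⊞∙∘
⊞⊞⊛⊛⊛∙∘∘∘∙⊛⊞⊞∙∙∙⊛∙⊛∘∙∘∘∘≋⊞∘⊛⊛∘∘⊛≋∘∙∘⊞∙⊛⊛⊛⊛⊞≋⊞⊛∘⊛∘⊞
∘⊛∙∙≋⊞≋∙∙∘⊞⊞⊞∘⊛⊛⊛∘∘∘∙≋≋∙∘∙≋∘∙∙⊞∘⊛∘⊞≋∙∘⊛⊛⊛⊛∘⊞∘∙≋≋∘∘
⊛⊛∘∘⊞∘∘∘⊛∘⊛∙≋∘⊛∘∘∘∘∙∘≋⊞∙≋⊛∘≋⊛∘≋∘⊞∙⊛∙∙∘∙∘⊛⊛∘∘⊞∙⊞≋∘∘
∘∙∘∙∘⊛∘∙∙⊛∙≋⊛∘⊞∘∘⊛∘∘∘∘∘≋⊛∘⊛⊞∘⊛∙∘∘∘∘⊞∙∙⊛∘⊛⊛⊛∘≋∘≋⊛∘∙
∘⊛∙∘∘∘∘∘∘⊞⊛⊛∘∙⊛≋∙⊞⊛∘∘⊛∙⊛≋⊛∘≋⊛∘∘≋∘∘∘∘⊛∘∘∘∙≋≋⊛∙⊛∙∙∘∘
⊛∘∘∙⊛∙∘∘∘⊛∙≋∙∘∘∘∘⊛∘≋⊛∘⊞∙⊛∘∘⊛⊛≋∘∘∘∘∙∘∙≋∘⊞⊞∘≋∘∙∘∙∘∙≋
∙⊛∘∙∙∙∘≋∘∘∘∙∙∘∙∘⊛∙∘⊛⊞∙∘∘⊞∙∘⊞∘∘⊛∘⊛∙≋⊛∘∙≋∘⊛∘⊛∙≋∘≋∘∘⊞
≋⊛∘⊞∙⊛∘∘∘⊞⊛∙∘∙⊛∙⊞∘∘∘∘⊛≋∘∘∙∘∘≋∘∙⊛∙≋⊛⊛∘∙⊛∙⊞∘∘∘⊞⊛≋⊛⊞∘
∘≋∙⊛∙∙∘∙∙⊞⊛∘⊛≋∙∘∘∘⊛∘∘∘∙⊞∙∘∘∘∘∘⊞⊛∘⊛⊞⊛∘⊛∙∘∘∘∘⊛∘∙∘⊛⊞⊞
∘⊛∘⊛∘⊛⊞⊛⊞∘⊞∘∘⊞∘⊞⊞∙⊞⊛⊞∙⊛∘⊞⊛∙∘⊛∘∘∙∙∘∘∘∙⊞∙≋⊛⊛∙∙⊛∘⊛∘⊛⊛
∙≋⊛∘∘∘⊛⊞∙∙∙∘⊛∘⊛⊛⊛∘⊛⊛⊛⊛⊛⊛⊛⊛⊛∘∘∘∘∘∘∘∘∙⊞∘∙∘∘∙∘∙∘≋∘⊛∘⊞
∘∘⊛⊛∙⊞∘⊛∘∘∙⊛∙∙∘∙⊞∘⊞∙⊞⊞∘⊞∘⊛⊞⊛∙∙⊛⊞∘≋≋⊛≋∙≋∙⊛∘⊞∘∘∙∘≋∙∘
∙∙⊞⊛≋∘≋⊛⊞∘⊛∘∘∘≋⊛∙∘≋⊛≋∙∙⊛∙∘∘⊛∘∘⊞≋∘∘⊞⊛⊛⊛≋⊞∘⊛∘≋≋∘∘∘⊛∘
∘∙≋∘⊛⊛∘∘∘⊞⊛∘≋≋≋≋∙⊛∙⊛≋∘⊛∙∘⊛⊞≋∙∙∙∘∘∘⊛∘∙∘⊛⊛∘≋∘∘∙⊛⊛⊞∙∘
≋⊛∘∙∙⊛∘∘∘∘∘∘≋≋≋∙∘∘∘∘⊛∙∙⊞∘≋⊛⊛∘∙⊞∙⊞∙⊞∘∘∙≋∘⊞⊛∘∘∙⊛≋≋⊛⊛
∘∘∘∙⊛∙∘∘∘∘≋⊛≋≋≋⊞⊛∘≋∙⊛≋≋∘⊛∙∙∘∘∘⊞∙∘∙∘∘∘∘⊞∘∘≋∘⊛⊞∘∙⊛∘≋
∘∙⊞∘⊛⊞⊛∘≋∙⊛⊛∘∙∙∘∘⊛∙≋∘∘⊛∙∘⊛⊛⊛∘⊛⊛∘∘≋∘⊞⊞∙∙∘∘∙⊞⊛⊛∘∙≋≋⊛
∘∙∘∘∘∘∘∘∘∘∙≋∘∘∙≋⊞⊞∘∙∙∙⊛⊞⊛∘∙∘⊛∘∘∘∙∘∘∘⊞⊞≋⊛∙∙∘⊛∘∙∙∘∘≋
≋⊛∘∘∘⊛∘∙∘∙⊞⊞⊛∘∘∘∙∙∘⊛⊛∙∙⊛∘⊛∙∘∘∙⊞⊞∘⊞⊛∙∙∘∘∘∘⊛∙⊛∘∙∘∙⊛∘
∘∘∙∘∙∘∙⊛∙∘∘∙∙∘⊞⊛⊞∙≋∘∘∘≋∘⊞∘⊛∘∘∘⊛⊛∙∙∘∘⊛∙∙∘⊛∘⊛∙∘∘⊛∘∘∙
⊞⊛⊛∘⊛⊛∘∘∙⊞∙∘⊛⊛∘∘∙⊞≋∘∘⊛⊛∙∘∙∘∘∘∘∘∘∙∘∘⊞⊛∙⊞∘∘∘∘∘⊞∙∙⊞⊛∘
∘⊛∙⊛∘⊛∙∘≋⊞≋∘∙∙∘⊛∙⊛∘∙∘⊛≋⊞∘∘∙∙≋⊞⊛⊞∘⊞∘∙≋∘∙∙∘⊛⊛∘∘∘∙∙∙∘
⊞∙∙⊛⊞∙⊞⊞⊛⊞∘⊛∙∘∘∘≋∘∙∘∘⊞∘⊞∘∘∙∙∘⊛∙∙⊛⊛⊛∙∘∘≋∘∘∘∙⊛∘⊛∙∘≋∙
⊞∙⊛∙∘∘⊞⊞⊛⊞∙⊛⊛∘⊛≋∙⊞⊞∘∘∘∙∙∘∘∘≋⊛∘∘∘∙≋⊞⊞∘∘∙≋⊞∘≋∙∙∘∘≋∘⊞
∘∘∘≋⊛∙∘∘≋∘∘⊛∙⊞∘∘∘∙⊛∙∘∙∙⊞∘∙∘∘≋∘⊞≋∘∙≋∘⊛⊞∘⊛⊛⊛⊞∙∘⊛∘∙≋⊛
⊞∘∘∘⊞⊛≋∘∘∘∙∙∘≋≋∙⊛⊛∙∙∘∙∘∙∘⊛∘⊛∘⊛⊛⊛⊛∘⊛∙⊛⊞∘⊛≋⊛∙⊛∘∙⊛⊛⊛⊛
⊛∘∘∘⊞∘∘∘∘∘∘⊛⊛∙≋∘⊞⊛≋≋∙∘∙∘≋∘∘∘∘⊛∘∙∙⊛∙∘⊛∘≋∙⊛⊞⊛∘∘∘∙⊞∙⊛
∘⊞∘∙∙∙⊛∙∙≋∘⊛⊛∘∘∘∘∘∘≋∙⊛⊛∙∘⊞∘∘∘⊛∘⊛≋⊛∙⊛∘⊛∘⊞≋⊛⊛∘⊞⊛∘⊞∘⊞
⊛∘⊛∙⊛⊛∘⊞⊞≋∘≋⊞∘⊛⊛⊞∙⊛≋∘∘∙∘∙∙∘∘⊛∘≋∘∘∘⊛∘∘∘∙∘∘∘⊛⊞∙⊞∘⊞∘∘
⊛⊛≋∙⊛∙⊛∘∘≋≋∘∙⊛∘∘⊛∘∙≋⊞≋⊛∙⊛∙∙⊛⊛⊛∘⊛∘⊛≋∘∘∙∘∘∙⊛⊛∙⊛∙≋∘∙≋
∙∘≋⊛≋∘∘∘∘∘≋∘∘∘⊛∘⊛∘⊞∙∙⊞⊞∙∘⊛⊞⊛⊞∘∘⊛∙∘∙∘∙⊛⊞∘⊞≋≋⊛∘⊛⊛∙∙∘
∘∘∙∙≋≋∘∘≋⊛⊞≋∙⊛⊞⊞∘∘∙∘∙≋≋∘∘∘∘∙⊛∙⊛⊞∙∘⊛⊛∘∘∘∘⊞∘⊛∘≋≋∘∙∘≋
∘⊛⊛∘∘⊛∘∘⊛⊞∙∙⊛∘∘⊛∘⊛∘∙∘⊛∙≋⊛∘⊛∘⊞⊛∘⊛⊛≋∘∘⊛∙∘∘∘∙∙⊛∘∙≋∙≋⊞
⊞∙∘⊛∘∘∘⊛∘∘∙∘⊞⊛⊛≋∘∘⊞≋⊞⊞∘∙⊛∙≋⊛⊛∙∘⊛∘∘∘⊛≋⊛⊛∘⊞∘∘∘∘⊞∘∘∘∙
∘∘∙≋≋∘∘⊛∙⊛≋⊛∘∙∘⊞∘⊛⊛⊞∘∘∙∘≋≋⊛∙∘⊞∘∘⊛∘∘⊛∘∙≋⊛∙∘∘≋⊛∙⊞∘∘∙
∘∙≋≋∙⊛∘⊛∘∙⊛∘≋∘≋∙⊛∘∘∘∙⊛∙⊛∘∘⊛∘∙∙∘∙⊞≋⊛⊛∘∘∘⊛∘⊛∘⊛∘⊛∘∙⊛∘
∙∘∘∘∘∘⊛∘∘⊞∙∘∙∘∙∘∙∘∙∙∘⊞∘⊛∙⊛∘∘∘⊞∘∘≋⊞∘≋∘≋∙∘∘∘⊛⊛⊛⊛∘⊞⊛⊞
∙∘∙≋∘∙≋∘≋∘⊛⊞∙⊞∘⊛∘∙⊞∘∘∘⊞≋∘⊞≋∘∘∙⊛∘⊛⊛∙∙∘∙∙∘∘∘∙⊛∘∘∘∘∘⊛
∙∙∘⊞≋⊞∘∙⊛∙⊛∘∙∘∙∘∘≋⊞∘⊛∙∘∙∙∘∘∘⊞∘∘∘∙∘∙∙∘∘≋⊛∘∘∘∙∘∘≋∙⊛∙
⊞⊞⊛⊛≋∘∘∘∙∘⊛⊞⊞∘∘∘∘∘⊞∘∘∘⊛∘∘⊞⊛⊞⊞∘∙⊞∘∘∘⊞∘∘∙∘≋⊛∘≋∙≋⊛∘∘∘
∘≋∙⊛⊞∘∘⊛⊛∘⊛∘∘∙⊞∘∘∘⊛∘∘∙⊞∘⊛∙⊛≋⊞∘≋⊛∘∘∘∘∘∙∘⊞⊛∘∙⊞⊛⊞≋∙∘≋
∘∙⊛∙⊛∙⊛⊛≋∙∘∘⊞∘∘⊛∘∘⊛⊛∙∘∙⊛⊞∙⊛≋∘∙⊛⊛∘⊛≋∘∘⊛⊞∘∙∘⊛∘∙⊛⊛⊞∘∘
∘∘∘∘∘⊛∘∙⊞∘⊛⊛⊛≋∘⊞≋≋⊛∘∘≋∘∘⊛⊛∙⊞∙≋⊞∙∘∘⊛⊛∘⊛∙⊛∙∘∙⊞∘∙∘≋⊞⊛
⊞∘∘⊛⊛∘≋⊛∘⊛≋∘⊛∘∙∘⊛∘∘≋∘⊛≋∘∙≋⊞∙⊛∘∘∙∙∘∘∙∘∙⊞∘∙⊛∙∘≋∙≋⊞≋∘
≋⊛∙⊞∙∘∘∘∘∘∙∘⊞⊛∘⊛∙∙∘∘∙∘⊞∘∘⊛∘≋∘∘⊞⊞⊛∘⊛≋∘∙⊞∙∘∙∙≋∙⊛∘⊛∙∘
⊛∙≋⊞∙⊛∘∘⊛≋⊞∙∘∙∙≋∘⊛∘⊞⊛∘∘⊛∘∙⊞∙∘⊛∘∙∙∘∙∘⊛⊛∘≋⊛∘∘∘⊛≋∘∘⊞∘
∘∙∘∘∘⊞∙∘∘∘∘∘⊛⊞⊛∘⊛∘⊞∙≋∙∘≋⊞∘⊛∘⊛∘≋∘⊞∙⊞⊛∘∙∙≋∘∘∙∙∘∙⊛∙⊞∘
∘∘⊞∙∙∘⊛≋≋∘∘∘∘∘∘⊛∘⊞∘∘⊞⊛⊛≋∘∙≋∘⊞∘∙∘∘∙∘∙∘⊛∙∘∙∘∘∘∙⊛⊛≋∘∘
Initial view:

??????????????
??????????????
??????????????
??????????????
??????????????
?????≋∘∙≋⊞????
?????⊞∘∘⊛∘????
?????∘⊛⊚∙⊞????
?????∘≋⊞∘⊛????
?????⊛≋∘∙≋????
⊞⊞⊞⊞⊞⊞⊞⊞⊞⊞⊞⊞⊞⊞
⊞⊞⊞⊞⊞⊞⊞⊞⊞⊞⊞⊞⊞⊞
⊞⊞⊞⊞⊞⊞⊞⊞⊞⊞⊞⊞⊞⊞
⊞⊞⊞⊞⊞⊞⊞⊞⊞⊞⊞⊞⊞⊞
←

??????????????
??????????????
??????????????
??????????????
??????????????
?????⊛≋∘∙≋⊞???
?????∘⊞∘∘⊛∘???
?????∘∘⊚∘∙⊞???
?????∙∘≋⊞∘⊛???
?????⊛⊛≋∘∙≋???
⊞⊞⊞⊞⊞⊞⊞⊞⊞⊞⊞⊞⊞⊞
⊞⊞⊞⊞⊞⊞⊞⊞⊞⊞⊞⊞⊞⊞
⊞⊞⊞⊞⊞⊞⊞⊞⊞⊞⊞⊞⊞⊞
⊞⊞⊞⊞⊞⊞⊞⊞⊞⊞⊞⊞⊞⊞

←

??????????????
??????????????
??????????????
??????????????
??????????????
?????∘⊛≋∘∙≋⊞??
?????∙∘⊞∘∘⊛∘??
?????⊛∘⊚⊛∘∙⊞??
?????≋∙∘≋⊞∘⊛??
?????⊞⊛⊛≋∘∙≋??
⊞⊞⊞⊞⊞⊞⊞⊞⊞⊞⊞⊞⊞⊞
⊞⊞⊞⊞⊞⊞⊞⊞⊞⊞⊞⊞⊞⊞
⊞⊞⊞⊞⊞⊞⊞⊞⊞⊞⊞⊞⊞⊞
⊞⊞⊞⊞⊞⊞⊞⊞⊞⊞⊞⊞⊞⊞

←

??????????????
??????????????
??????????????
??????????????
??????????????
?????≋∘⊛≋∘∙≋⊞?
?????∘∙∘⊞∘∘⊛∘?
?????⊞⊛⊚∘⊛∘∙⊞?
?????∙≋∙∘≋⊞∘⊛?
?????∘⊞⊛⊛≋∘∙≋?
⊞⊞⊞⊞⊞⊞⊞⊞⊞⊞⊞⊞⊞⊞
⊞⊞⊞⊞⊞⊞⊞⊞⊞⊞⊞⊞⊞⊞
⊞⊞⊞⊞⊞⊞⊞⊞⊞⊞⊞⊞⊞⊞
⊞⊞⊞⊞⊞⊞⊞⊞⊞⊞⊞⊞⊞⊞

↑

??????????????
??????????????
??????????????
??????????????
??????????????
?????∘∘≋∘∘????
?????≋∘⊛≋∘∙≋⊞?
?????∘∙⊚⊞∘∘⊛∘?
?????⊞⊛∘∘⊛∘∙⊞?
?????∙≋∙∘≋⊞∘⊛?
?????∘⊞⊛⊛≋∘∙≋?
⊞⊞⊞⊞⊞⊞⊞⊞⊞⊞⊞⊞⊞⊞
⊞⊞⊞⊞⊞⊞⊞⊞⊞⊞⊞⊞⊞⊞
⊞⊞⊞⊞⊞⊞⊞⊞⊞⊞⊞⊞⊞⊞

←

??????????????
??????????????
??????????????
??????????????
??????????????
?????⊛∘∘≋∘∘???
?????∘≋∘⊛≋∘∙≋⊞
?????∘∘⊚∘⊞∘∘⊛∘
?????∘⊞⊛∘∘⊛∘∙⊞
?????⊞∙≋∙∘≋⊞∘⊛
??????∘⊞⊛⊛≋∘∙≋
⊞⊞⊞⊞⊞⊞⊞⊞⊞⊞⊞⊞⊞⊞
⊞⊞⊞⊞⊞⊞⊞⊞⊞⊞⊞⊞⊞⊞
⊞⊞⊞⊞⊞⊞⊞⊞⊞⊞⊞⊞⊞⊞

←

??????????????
??????????????
??????????????
??????????????
??????????????
?????≋⊛∘∘≋∘∘??
?????∘∘≋∘⊛≋∘∙≋
?????∙∘⊚∙∘⊞∘∘⊛
?????⊛∘⊞⊛∘∘⊛∘∙
?????∘⊞∙≋∙∘≋⊞∘
???????∘⊞⊛⊛≋∘∙
⊞⊞⊞⊞⊞⊞⊞⊞⊞⊞⊞⊞⊞⊞
⊞⊞⊞⊞⊞⊞⊞⊞⊞⊞⊞⊞⊞⊞
⊞⊞⊞⊞⊞⊞⊞⊞⊞⊞⊞⊞⊞⊞

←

??????????????
??????????????
??????????????
??????????????
??????????????
?????≋≋⊛∘∘≋∘∘?
?????⊛∘∘≋∘⊛≋∘∙
?????∙∙⊚∘∙∘⊞∘∘
?????∘⊛∘⊞⊛∘∘⊛∘
?????⊛∘⊞∙≋∙∘≋⊞
????????∘⊞⊛⊛≋∘
⊞⊞⊞⊞⊞⊞⊞⊞⊞⊞⊞⊞⊞⊞
⊞⊞⊞⊞⊞⊞⊞⊞⊞⊞⊞⊞⊞⊞
⊞⊞⊞⊞⊞⊞⊞⊞⊞⊞⊞⊞⊞⊞

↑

??????????????
??????????????
??????????????
??????????????
??????????????
?????∘∘⊛⊛∙????
?????≋≋⊛∘∘≋∘∘?
?????⊛∘⊚≋∘⊛≋∘∙
?????∙∙∘∘∙∘⊞∘∘
?????∘⊛∘⊞⊛∘∘⊛∘
?????⊛∘⊞∙≋∙∘≋⊞
????????∘⊞⊛⊛≋∘
⊞⊞⊞⊞⊞⊞⊞⊞⊞⊞⊞⊞⊞⊞
⊞⊞⊞⊞⊞⊞⊞⊞⊞⊞⊞⊞⊞⊞

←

??????????????
??????????????
??????????????
??????????????
??????????????
?????⊛∘∘⊛⊛∙???
?????⊞≋≋⊛∘∘≋∘∘
?????∘⊛⊚∘≋∘⊛≋∘
?????⊛∙∙∘∘∙∘⊞∘
?????≋∘⊛∘⊞⊛∘∘⊛
??????⊛∘⊞∙≋∙∘≋
?????????∘⊞⊛⊛≋
⊞⊞⊞⊞⊞⊞⊞⊞⊞⊞⊞⊞⊞⊞
⊞⊞⊞⊞⊞⊞⊞⊞⊞⊞⊞⊞⊞⊞

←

??????????????
??????????????
??????????????
??????????????
??????????????
?????∘⊛∘∘⊛⊛∙??
?????∘⊞≋≋⊛∘∘≋∘
?????∙∘⊚∘∘≋∘⊛≋
?????∘⊛∙∙∘∘∙∘⊞
?????∙≋∘⊛∘⊞⊛∘∘
???????⊛∘⊞∙≋∙∘
??????????∘⊞⊛⊛
⊞⊞⊞⊞⊞⊞⊞⊞⊞⊞⊞⊞⊞⊞
⊞⊞⊞⊞⊞⊞⊞⊞⊞⊞⊞⊞⊞⊞

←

??????????????
??????????????
??????????????
??????????????
??????????????
?????∘∘⊛∘∘⊛⊛∙?
?????≋∘⊞≋≋⊛∘∘≋
?????∘∙⊚⊛∘∘≋∘⊛
?????⊛∘⊛∙∙∘∘∙∘
?????∙∙≋∘⊛∘⊞⊛∘
????????⊛∘⊞∙≋∙
???????????∘⊞⊛
⊞⊞⊞⊞⊞⊞⊞⊞⊞⊞⊞⊞⊞⊞
⊞⊞⊞⊞⊞⊞⊞⊞⊞⊞⊞⊞⊞⊞

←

??????????????
??????????????
??????????????
??????????????
??????????????
?????⊞∘∘⊛∘∘⊛⊛∙
?????⊛≋∘⊞≋≋⊛∘∘
?????⊛∘⊚∘⊛∘∘≋∘
?????⊞⊛∘⊛∙∙∘∘∙
?????∘∙∙≋∘⊛∘⊞⊛
?????????⊛∘⊞∙≋
????????????∘⊞
⊞⊞⊞⊞⊞⊞⊞⊞⊞⊞⊞⊞⊞⊞
⊞⊞⊞⊞⊞⊞⊞⊞⊞⊞⊞⊞⊞⊞

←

??????????????
??????????????
??????????????
??????????????
??????????????
?????∘⊞∘∘⊛∘∘⊛⊛
?????⊛⊛≋∘⊞≋≋⊛∘
?????∘⊛⊚∙∘⊛∘∘≋
?????∘⊞⊛∘⊛∙∙∘∘
?????∙∘∙∙≋∘⊛∘⊞
??????????⊛∘⊞∙
?????????????∘
⊞⊞⊞⊞⊞⊞⊞⊞⊞⊞⊞⊞⊞⊞
⊞⊞⊞⊞⊞⊞⊞⊞⊞⊞⊞⊞⊞⊞

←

??????????????
??????????????
??????????????
??????????????
??????????????
?????∘∘⊞∘∘⊛∘∘⊛
?????⊛⊛⊛≋∘⊞≋≋⊛
?????≋∘⊚∘∙∘⊛∘∘
?????∙∘⊞⊛∘⊛∙∙∘
?????⊞∙∘∙∙≋∘⊛∘
???????????⊛∘⊞
??????????????
⊞⊞⊞⊞⊞⊞⊞⊞⊞⊞⊞⊞⊞⊞
⊞⊞⊞⊞⊞⊞⊞⊞⊞⊞⊞⊞⊞⊞

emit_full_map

∘∘⊞∘∘⊛∘∘⊛⊛∙??????
⊛⊛⊛≋∘⊞≋≋⊛∘∘≋∘∘???
≋∘⊚∘∙∘⊛∘∘≋∘⊛≋∘∙≋⊞
∙∘⊞⊛∘⊛∙∙∘∘∙∘⊞∘∘⊛∘
⊞∙∘∙∙≋∘⊛∘⊞⊛∘∘⊛∘∙⊞
??????⊛∘⊞∙≋∙∘≋⊞∘⊛
?????????∘⊞⊛⊛≋∘∙≋


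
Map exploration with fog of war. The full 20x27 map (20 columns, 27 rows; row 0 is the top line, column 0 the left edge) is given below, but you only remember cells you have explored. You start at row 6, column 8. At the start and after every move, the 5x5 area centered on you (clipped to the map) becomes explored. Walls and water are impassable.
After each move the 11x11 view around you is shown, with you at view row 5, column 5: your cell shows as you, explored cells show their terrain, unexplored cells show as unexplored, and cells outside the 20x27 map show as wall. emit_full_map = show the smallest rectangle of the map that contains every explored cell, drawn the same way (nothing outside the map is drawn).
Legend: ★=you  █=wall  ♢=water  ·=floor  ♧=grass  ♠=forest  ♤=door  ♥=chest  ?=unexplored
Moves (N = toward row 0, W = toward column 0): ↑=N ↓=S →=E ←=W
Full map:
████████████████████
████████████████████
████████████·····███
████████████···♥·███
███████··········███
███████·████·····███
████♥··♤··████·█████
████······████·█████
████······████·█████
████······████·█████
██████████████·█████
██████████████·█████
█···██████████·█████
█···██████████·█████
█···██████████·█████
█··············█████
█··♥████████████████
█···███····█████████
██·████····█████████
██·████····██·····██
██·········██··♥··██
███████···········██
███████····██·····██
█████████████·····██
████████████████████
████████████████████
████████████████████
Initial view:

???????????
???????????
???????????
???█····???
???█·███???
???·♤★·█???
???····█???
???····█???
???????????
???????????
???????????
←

???????????
???????????
???????????
???██····??
???██·███??
???··★··█??
???·····█??
???·····█??
???????????
???????????
???????????

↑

???????????
???????????
???????????
???█████???
???██····??
???██★███??
???··♤··█??
???·····█??
???·····█??
???????????
???????????

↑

███████████
???????????
???????????
???█████???
???█████???
???██★···??
???██·███??
???··♤··█??
???·····█??
???·····█??
???????????

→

███████████
???????????
???????????
??██████???
??██████???
??██·★··???
??██·███???
??··♤··█???
??·····█???
??·····█???
???????????

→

███████████
???????????
???????????
?███████???
?███████???
?██··★··???
?██·████???
?··♤··██???
?·····█????
?·····█????
???????????

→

███████████
???????????
???????????
███████·???
███████·???
██···★··???
██·████·???
··♤··███???
·····█?????
·····█?????
???????????

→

███████████
???????????
???????????
██████··???
██████··???
█····★··???
█·████··???
·♤··████???
····█??????
····█??????
???????????

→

███████████
???????????
???????????
█████···???
█████···???
·····★··???
·████···???
♤··████·???
···█???????
···█???????
???????????

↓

???????????
???????????
█████···???
█████···???
········???
·████★··???
♤··████·???
···████·???
···█???????
???????????
???????????

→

???????????
???????????
████···????
████···♥???
········???
████·★··???
··████·█???
··████·█???
··█????????
???????????
???????????

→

???????????
???????????
███···?????
███···♥·???
········???
███··★··???
·████·██???
·████·██???
·█?????????
???????????
???????????

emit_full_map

███████···??
███████···♥·
██··········
██·████··★··
··♤··████·██
·····████·██
·····█??????

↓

???????????
███···?????
███···♥·???
········???
███·····???
·████★██???
·████·██???
·█?██·██???
???????????
???????????
???????????

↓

███···?????
███···♥·???
········???
███·····???
·████·██???
·████★██???
·█?██·██???
???██·██???
???????????
???????????
???????????

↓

███···♥·???
········???
███·····???
·████·██???
·████·██???
·█?██★██???
???██·██???
???██·██???
???????????
???????????
???????????

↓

········???
███·····???
·████·██???
·████·██???
·█?██·██???
???██★██???
???██·██???
???██·██???
???????????
???????????
???????????

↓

███·····???
·████·██???
·████·██???
·█?██·██???
???██·██???
???██★██???
???██·██???
???██·██???
???????????
???????????
???????????

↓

·████·██???
·████·██???
·█?██·██???
???██·██???
???██·██???
???██★██???
???██·██???
???██·██???
???????????
???????????
???????????

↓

·████·██???
·█?██·██???
???██·██???
???██·██???
???██·██???
???██★██???
???██·██???
???██·██???
???????????
???????????
???????????

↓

·█?██·██???
???██·██???
???██·██???
???██·██???
???██·██???
???██★██???
???██·██???
???···██???
???????????
???????????
???????????

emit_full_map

███████···??
███████···♥·
██··········
██·████·····
··♤··████·██
·····████·██
·····█?██·██
???????██·██
???????██·██
???????██·██
???????██·██
???????██★██
???????██·██
???????···██

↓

???██·██???
???██·██???
???██·██???
???██·██???
???██·██???
???██★██???
???···██???
???█████???
???????????
???????????
???????????

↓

???██·██???
???██·██???
???██·██???
???██·██???
???██·██???
???··★██???
???█████???
???█████???
???????????
???????????
???????????

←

????██·██??
????██·██??
????██·██??
???███·██??
???███·██??
???··★·██??
???██████??
???██████??
???????????
???????????
???????????

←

?????██·██?
?????██·██?
?????██·██?
???████·██?
???████·██?
???··★··██?
???███████?
???·██████?
???????????
???????????
???????????

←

??????██·██
??????██·██
??????██·██
???█████·██
???█████·██
???··★···██
???████████
???··██████
???????????
???????????
???????????

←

???????██·█
???????██·█
???????██·█
???██████·█
???██████·█
???··★····█
???████████
???···█████
???????????
???????????
???????????

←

????????██·
????????██·
????????██·
???███████·
???███████·
???··★·····
???████████
???····████
???????????
???????????
???????????

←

?????????██
?????????██
?????????██
???████████
???████████
???··★·····
???████████
???█····███
???????????
???????????
???????????

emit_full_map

███████···??
███████···♥·
██··········
██·████·····
··♤··████·██
·····████·██
·····█?██·██
???????██·██
???????██·██
???????██·██
???????██·██
?████████·██
?████████·██
?··★······██
?███████████
?█····██████

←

??????????█
??????????█
??????????█
???████████
???████████
???··★·····
???████████
???██····██
???????????
???????????
???????????

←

???????????
???????????
???????????
???████████
???████████
???··★·····
???████████
???███····█
???????????
???????????
???????????

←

???????????
???????????
???????????
???·███████
???·███████
???··★·····
???♥███████
???·███····
???????????
???????????
???????????

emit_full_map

??███████···??
??███████···♥·
??██··········
??██·████·····
??··♤··████·██
??·····████·██
??·····█?██·██
?????????██·██
?????????██·██
?????????██·██
?????????██·██
·██████████·██
·██████████·██
··★·········██
♥█████████████
·███····██████


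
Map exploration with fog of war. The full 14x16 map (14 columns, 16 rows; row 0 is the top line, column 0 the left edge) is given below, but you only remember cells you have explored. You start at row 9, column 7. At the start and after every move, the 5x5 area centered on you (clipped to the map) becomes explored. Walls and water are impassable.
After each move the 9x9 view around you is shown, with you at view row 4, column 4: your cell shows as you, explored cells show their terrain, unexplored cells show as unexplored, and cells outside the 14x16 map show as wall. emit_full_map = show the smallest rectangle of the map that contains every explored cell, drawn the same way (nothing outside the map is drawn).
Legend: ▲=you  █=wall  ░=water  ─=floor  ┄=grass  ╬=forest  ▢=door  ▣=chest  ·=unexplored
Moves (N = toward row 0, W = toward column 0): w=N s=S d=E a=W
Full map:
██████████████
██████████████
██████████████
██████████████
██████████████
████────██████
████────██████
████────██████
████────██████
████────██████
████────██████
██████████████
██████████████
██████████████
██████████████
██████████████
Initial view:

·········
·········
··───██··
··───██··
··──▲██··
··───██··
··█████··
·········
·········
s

·········
··───██··
··───██··
··───██··
··──▲██··
··█████··
··█████··
·········
·········

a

·········
···───██·
··────██·
··────██·
··──▲─██·
··██████·
··██████·
·········
·········

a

·········
····───██
··█────██
··█────██
··█─▲──██
··███████
··███████
·········
·········

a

·········
·····───█
··██────█
··██────█
··██▲───█
··███████
··███████
·········
·········

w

·········
·········
··██────█
··██────█
··██▲───█
··██────█
··███████
··███████
·········

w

·········
·········
··██───··
··██────█
··██▲───█
··██────█
··██────█
··███████
··███████

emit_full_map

██───···
██────██
██▲───██
██────██
██────██
████████
████████

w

·········
·········
··██───··
··██───··
··██▲───█
··██────█
··██────█
··██────█
··███████

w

·········
·········
··█████··
··██───··
··██▲──··
··██────█
··██────█
··██────█
··██────█

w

·········
·········
··█████··
··█████··
··██▲──··
··██───··
··██────█
··██────█
··██────█

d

·········
·········
·██████··
·██████··
·██─▲──··
·██────··
·██────██
·██────██
·██────██

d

·········
·········
███████··
███████··
██──▲─█··
██────█··
██────██·
██────██·
██────██·

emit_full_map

███████·
███████·
██──▲─█·
██────█·
██────██
██────██
██────██
██────██
████████
████████

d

·········
·········
███████··
███████··
█───▲██··
█────██··
█────██··
█────██··
█────██··

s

·········
███████··
███████··
█────██··
█───▲██··
█────██··
█────██··
█────██··
█────██··

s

███████··
███████··
█────██··
█────██··
█───▲██··
█────██··
█────██··
█────██··
███████··

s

███████··
█────██··
█────██··
█────██··
█───▲██··
█────██··
█────██··
███████··
███████··

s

█────██··
█────██··
█────██··
█────██··
█───▲██··
█────██··
███████··
███████··
·········

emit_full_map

████████
████████
██────██
██────██
██────██
██────██
██───▲██
██────██
████████
████████


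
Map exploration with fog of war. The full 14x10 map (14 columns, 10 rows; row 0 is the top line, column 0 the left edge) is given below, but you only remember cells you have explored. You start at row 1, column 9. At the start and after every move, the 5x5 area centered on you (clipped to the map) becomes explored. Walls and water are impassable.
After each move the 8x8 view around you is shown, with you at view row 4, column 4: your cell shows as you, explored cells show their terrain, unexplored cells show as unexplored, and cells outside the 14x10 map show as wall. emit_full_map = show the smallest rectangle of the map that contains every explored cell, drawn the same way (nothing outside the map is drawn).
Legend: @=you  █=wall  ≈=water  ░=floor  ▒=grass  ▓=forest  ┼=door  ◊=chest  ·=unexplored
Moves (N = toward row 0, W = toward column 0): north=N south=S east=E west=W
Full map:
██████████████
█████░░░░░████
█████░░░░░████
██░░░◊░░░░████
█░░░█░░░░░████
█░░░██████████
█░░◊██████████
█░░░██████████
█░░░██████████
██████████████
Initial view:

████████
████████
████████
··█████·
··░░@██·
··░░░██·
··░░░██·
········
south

████████
████████
··█████·
··░░░██·
··░░@██·
··░░░██·
··░░░██·
········

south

████████
··█████·
··░░░██·
··░░░██·
··░░@██·
··░░░██·
··█████·
········

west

████████
···█████
··░░░░██
··░░░░██
··░░@░██
··░░░░██
··██████
········

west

████████
····████
··░░░░░█
··░░░░░█
··◊░@░░█
··░░░░░█
··██████
········

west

████████
·····███
··█░░░░░
··█░░░░░
··░◊@░░░
··█░░░░░
··██████
········

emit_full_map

···█████
█░░░░░██
█░░░░░██
░◊@░░░██
█░░░░░██
████████

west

████████
······██
··██░░░░
··██░░░░
··░░@░░░
··░█░░░░
··░█████
········

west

████████
·······█
··███░░░
··███░░░
··░░@◊░░
··░░█░░░
··░░████
········

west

████████
█·······
█·████░░
█·████░░
█·█░@░◊░
█·░░░█░░
█·░░░███
█·······

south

█·······
█·████░░
█·████░░
█·█░░░◊░
█·░░@█░░
█·░░░███
█·░░◊██·
█·······

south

█·████░░
█·████░░
█·█░░░◊░
█·░░░█░░
█·░░@███
█·░░◊██·
█·░░░██·
█·······

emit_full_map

······█████
████░░░░░██
████░░░░░██
█░░░◊░░░░██
░░░█░░░░░██
░░@████████
░░◊██······
░░░██······

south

█·████░░
█·█░░░◊░
█·░░░█░░
█·░░░███
█·░░@██·
█·░░░██·
█·░░░██·
█·······

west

██·████░
██·█░░░◊
███░░░█░
███░░░██
███░@◊██
███░░░██
███░░░██
██······

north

██·████░
██·████░
████░░░◊
███░░░█░
███░@░██
███░░◊██
███░░░██
███░░░██

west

███·████
███·████
█████░░░
████░░░█
████@░░█
████░░◊█
████░░░█
████░░░█

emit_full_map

·······█████
·████░░░░░██
·████░░░░░██
██░░░◊░░░░██
█░░░█░░░░░██
█@░░████████
█░░◊██······
█░░░██······
█░░░██······
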